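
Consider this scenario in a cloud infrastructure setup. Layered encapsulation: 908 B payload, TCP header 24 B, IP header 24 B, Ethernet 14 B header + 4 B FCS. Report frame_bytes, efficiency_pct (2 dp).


TCP segment = 908 + 24 = 932 B
IP packet = 932 + 24 = 956 B
Ethernet frame = 956 + 14 + 4 = 974 B
Efficiency = app / frame = 908 / 974 = 0.932238 = 93.2238% -> 93.22% (2 dp)

974, 93.22


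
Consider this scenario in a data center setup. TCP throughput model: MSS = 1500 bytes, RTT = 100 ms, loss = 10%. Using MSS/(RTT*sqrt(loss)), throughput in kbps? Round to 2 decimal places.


Given: MSS = 1500 bytes, RTT = 100 ms, loss = 10%
RTT in seconds = 100 / 1000 = 0.1
Loss rate = 10% = 0.1
sqrt(loss) = sqrt(0.1) = 0.316227766017
Throughput (bytes/s) = 1500 / (0.1 * 0.316227766017) = 47434.1649
Throughput (kbps) = 47434.1649 * 8 / 1000 = 379.473319 -> 379.47 kbps (2 dp)

379.47


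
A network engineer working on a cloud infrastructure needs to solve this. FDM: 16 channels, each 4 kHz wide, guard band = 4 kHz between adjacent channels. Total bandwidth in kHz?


Given: 16 channels, 4 kHz each, guard = 4 kHz
Channel bandwidth = 16 * 4 = 64 kHz
Guard bands = 15 gaps * 4 kHz = 60 kHz
Total = 64 + 60 = 124 kHz

124


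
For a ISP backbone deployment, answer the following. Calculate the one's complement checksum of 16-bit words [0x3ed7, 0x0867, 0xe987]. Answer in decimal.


Given words: [0x3ed7, 0x0867, 0xe987]
Step 1: Sum all words
Raw sum = 16087 + 2151 + 59783 = 78021
Step 2: Fold carry: (12485 + 1) = 12486
One's complement = ~12486 & 0xFFFF = 53049

53049


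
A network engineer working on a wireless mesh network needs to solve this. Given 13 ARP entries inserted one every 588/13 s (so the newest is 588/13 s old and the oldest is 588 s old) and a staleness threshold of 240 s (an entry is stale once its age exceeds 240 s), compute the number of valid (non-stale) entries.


Ages are k * 588/13 s for k = 1..13 (spacing = 45.2308 s).
Entry k is valid iff k * 588/13 <= 240 iff k <= 13 * 240 / 588 = 5.3061
n_valid = floor(5.3061) = 5
(n_stale = 13 - 5 = 8)

5


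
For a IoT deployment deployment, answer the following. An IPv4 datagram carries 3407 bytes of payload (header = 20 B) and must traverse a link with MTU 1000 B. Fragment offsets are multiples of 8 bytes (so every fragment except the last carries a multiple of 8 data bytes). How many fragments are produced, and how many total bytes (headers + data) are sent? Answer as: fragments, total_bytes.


Max data per non-final fragment = floor((MTU - header)/8)*8 = floor((1000 - 20)/8)*8 = floor(980/8)*8 = 976 B
Final fragment needs no 8-byte alignment: it can carry up to MTU - header = 980 B
Non-final fragments needed = ceil((payload - 980) / 976) = ceil(2427/976) = ceil(2.4867) = 3
Number of fragments = 3 + 1 = 4
Fragment sizes (data): 3 * 976 B + 479 B (last, 479 <= 980 OK)
Total bytes sent = payload + n_frags * header = 3407 + 4*20 = 3407 + 80 = 3487 B

4, 3487


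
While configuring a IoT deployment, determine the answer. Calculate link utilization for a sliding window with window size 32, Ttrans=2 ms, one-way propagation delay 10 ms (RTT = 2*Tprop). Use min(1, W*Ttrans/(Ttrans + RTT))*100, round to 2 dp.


Given: W = 32, Ttrans = 2 ms, RTT = 20 ms (= 2 * Tprop, Tprop = 10 ms)
Cycle time = Ttrans + RTT = 2 + 20 = 22 ms (first packet sent until its ACK returns)
W * Ttrans = 32 * 2 = 64 ms of sending per cycle
W * Ttrans / (Ttrans + RTT) = 64 / 22 = 2.909091
U = min(1, 2.909091) = 1.000000
U% = 100.00%

100.00


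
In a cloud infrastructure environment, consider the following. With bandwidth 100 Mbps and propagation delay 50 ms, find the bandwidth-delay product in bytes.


Given: bandwidth = 100 Mbps, delay = 50 ms
BDP in bits = 100 * 10^6 * 50 / 1000
BDP in bits = 5000000
BDP in bytes = 5000000 / 8 = 625000

625000


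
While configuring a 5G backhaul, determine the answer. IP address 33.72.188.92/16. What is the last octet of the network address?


Given: IP = 33.72.188.92, prefix = /16
Subnet mask = 255.255.0.0
Last octet of IP: 92
Last octet of mask: 0
Network last octet = 92 AND 0 = 0

0


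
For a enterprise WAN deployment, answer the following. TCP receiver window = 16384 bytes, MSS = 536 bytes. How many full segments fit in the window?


Given: RWND = 16384 bytes, MSS = 536 bytes
Full segments = floor(RWND / MSS)
Full segments = floor(16384 / 536)
Full segments = floor(30.5672) = 30

30


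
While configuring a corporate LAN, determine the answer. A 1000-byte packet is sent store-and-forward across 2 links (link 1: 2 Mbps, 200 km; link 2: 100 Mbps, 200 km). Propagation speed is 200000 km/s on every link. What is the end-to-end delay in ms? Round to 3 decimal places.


Packet = 1000 bytes = 8000 bits. Store-and-forward: sum (t_trans + t_prop) per link.
Link 1: t_trans = 8000/(2*10^6) s = 4.0000 ms; t_prop = 200/200000 s = 1.0000 ms; subtotal = 5.0000 ms
Link 2: t_trans = 8000/(100*10^6) s = 0.0800 ms; t_prop = 200/200000 s = 1.0000 ms; subtotal = 1.0800 ms
End-to-end = 5.0000 + 1.0800 = 6.0800 ms -> 6.080 ms (3 dp)

6.080


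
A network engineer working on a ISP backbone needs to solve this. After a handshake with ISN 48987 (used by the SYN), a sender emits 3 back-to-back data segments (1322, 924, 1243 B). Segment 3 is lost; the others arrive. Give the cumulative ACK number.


SYN uses sequence number 48987; first data byte = ISN + 1 = 48988.
Segment 1: SEQ = 48988, len = 1322 B, covers [48988, 50309]
Segment 2: SEQ = 50310, len = 924 B, covers [50310, 51233]
Segment 3: SEQ = 51234, len = 1243 B, covers [51234, 52476] [LOST]
In-order data received: bytes [48988, 51233] (segments 1..2).
Segment 3 missing -> gap begins at byte 51234.
Cumulative ACK = next expected in-order byte = 48988 + 1322 + 924 = 51234

51234


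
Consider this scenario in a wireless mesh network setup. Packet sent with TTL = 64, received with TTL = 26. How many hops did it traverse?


Given: initial TTL = 64, received TTL = 26
Hops = initial TTL - received TTL
Hops = 64 - 26 = 38

38


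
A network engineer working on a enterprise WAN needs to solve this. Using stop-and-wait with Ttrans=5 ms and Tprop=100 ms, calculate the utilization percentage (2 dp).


Given: Ttrans = 5 ms, Tprop = 100 ms
RTT = 2 * Tprop = 2 * 100 = 200 ms
U = Ttrans / (Ttrans + RTT)
U = 5 / (5 + 200)
U = 5 / 205 = 0.02439
U% = 2.44%

2.44


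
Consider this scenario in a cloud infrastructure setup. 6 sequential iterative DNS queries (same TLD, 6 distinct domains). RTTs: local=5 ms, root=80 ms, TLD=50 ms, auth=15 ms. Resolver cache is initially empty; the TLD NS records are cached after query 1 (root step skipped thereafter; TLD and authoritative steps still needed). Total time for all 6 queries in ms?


Lookup 1 (cold cache): local + root + TLD + auth = 5 + 80 + 50 + 15 = 150 ms
Lookups 2..6 (TLD NS cached -> skip root; new domain -> still ask TLD and auth): local + TLD + auth = 5 + 50 + 15 = 70 ms each
Remaining 5 lookups: 5 * 70 = 350 ms
Total = 150 + 350 = 500 ms

500


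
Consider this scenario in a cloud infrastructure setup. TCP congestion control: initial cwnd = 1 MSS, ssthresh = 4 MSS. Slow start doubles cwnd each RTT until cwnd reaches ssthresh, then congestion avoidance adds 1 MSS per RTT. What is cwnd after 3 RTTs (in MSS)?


RTT 0: cwnd = 1 MSS (initial)
RTT 1: cwnd = 2 MSS (slow start, doubled)
RTT 2: cwnd = 4 MSS (slow start, doubled)
RTT 3: cwnd = 5 MSS (congestion avoidance, +1)

5


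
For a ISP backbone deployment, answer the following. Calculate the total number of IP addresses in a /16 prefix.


Given: CIDR prefix /16
Host bits = 32 - 16 = 16
Total addresses = 2^16 = 65536

65536


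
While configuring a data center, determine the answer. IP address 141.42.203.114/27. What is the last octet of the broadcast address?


Given: IP = 141.42.203.114, prefix = /27
Host bits = 32 - 27 = 5
Network last octet = 114 AND mask = 96
Host part size = 2^5 - 1 = 31
Broadcast last octet = 96 OR 31 = 127

127


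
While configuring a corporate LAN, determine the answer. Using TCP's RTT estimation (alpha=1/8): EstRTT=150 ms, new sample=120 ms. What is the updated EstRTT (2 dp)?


Given: EstRTT = 150 ms, SampleRTT = 120 ms, alpha = 1/8
New EstRTT = (1 - alpha) * EstRTT + alpha * SampleRTT
(7/8) * 150 = 131.25
(1/8) * 120 = 15
New EstRTT = 131.25 + 15 = 146.25 ms -> 146.25 ms (2 dp)

146.25


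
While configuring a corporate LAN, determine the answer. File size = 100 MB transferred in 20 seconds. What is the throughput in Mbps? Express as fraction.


Given: file = 100 MB, time = 20 s
File in Mb = 100 * 8 = 800 Mb
Throughput = 800 / 20 Mbps
Throughput = 40 Mbps

40


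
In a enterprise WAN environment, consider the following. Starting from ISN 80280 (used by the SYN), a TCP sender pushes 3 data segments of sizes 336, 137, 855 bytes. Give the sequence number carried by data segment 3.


The SYN occupies sequence number ISN = 80280, so the first data byte is ISN + 1 = 80281.
SEQ of data segment i = (ISN + 1) + sum of payload sizes of segments 1..i-1.
Segment 1: SEQ = 80281, payload = 336 bytes
Segment 2: SEQ = 80617, payload = 137 bytes
Segment 3: SEQ = 80754, payload = 855 bytes
SEQ of segment 3 = 80281 + 336 + 137 = 80754

80754


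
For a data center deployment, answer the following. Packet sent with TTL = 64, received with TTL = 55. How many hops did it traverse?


Given: initial TTL = 64, received TTL = 55
Hops = initial TTL - received TTL
Hops = 64 - 55 = 9

9


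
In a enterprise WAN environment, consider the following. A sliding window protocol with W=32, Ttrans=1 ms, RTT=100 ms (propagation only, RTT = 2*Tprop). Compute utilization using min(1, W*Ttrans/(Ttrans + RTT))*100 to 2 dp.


Given: W = 32, Ttrans = 1 ms, RTT = 100 ms (= 2 * Tprop, Tprop = 50 ms)
Cycle time = Ttrans + RTT = 1 + 100 = 101 ms (first packet sent until its ACK returns)
W * Ttrans = 32 * 1 = 32 ms of sending per cycle
W * Ttrans / (Ttrans + RTT) = 32 / 101 = 0.316832
U = min(1, 0.316832) = 0.316832
U% = 31.68%

31.68


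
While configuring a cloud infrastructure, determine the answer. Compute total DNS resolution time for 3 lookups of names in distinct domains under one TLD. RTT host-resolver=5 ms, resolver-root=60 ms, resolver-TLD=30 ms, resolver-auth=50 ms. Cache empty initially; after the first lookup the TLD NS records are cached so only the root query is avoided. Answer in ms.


Lookup 1 (cold cache): local + root + TLD + auth = 5 + 60 + 30 + 50 = 145 ms
Lookups 2..3 (TLD NS cached -> skip root; new domain -> still ask TLD and auth): local + TLD + auth = 5 + 30 + 50 = 85 ms each
Remaining 2 lookups: 2 * 85 = 170 ms
Total = 145 + 170 = 315 ms

315


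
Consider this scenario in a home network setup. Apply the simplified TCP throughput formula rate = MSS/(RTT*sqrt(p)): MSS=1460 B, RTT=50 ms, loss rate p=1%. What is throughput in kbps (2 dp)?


Given: MSS = 1460 bytes, RTT = 50 ms, loss = 1%
RTT in seconds = 50 / 1000 = 0.05
Loss rate = 1% = 0.01
sqrt(loss) = sqrt(0.01) = 0.1
Throughput (bytes/s) = 1460 / (0.05 * 0.1) = 292000.0000
Throughput (kbps) = 292000.0000 * 8 / 1000 = 2336.000000 -> 2336.00 kbps (2 dp)

2336.00


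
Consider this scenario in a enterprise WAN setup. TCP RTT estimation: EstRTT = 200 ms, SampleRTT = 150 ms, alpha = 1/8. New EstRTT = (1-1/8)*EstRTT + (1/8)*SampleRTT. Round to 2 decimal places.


Given: EstRTT = 200 ms, SampleRTT = 150 ms, alpha = 1/8
New EstRTT = (1 - alpha) * EstRTT + alpha * SampleRTT
(7/8) * 200 = 175
(1/8) * 150 = 18.75
New EstRTT = 175 + 18.75 = 193.75 ms -> 193.75 ms (2 dp)

193.75


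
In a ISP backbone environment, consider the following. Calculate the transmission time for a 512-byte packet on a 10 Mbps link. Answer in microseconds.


Given: packet = 512 bytes, bandwidth = 10 Mbps
Packet in bits = 512 * 8 = 4096 bits
Bandwidth = 10 * 10^6 = 10000000 bps
Time = 4096 / 10000000 seconds
Time in us = 4096 * 10^6 / 10000000 = 409.6

409.6


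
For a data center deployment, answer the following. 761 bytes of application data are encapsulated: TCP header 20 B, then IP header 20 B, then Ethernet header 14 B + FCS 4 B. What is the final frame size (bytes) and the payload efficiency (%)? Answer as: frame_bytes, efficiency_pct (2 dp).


TCP segment = 761 + 20 = 781 B
IP packet = 781 + 20 = 801 B
Ethernet frame = 801 + 14 + 4 = 819 B
Efficiency = app / frame = 761 / 819 = 0.929182 = 92.9182% -> 92.92% (2 dp)

819, 92.92


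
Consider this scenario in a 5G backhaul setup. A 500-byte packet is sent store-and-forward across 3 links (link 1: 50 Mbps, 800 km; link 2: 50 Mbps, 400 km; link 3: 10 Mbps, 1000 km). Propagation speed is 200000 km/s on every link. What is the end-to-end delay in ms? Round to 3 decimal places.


Packet = 500 bytes = 4000 bits. Store-and-forward: sum (t_trans + t_prop) per link.
Link 1: t_trans = 4000/(50*10^6) s = 0.0800 ms; t_prop = 800/200000 s = 4.0000 ms; subtotal = 4.0800 ms
Link 2: t_trans = 4000/(50*10^6) s = 0.0800 ms; t_prop = 400/200000 s = 2.0000 ms; subtotal = 2.0800 ms
Link 3: t_trans = 4000/(10*10^6) s = 0.4000 ms; t_prop = 1000/200000 s = 5.0000 ms; subtotal = 5.4000 ms
End-to-end = 4.0800 + 2.0800 + 5.4000 = 11.5600 ms -> 11.560 ms (3 dp)

11.560


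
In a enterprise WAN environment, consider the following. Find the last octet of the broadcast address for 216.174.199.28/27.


Given: IP = 216.174.199.28, prefix = /27
Host bits = 32 - 27 = 5
Network last octet = 28 AND mask = 0
Host part size = 2^5 - 1 = 31
Broadcast last octet = 0 OR 31 = 31

31


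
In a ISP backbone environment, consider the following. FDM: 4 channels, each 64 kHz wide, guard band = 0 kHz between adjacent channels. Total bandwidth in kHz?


Given: 4 channels, 64 kHz each, guard = 0 kHz
Channel bandwidth = 4 * 64 = 256 kHz
Guard bands = 3 gaps * 0 kHz = 0 kHz
Total = 256 + 0 = 256 kHz

256


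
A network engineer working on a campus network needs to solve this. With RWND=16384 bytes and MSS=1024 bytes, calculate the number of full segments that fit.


Given: RWND = 16384 bytes, MSS = 1024 bytes
Full segments = floor(RWND / MSS)
Full segments = floor(16384 / 1024)
Full segments = floor(16.0) = 16

16


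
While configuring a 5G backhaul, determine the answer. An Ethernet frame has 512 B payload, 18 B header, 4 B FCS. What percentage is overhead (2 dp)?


Given: payload = 512 B, header = 18 B, trailer = 4 B
Overhead bytes = header + trailer = 18 + 4 = 22
Total frame = payload + overhead = 512 + 22 = 534
Overhead % = 22 / 534 * 100 = 4.1199% -> 4.12% (2 dp)

4.12


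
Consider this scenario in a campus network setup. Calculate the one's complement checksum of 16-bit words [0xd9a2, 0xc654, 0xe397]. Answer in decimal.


Given words: [0xd9a2, 0xc654, 0xe397]
Step 1: Sum all words
Raw sum = 55714 + 50772 + 58263 = 164749
Step 2: Fold carry: (33677 + 2) = 33679
One's complement = ~33679 & 0xFFFF = 31856

31856


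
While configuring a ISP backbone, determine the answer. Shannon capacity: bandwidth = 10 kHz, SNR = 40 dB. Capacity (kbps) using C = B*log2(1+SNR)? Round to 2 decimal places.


Given: B = 10 kHz, SNR = 40 dB
SNR linear = 10^(40/10) = 10000
1 + SNR = 10001
log2(10001) = 13.2878566418
C = 10 * 1000 * 13.2878566418 = 132878.5664 bps
C = 132.878566 kbps -> 132.88 kbps (2 dp)

132.88


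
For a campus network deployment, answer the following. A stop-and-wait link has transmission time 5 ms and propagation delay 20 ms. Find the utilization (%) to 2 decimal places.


Given: Ttrans = 5 ms, Tprop = 20 ms
RTT = 2 * Tprop = 2 * 20 = 40 ms
U = Ttrans / (Ttrans + RTT)
U = 5 / (5 + 40)
U = 5 / 45 = 0.111111
U% = 11.11%

11.11


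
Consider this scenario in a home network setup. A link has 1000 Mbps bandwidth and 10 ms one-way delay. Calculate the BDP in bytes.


Given: bandwidth = 1000 Mbps, delay = 10 ms
BDP in bits = 1000 * 10^6 * 10 / 1000
BDP in bits = 10000000
BDP in bytes = 10000000 / 8 = 1250000

1250000


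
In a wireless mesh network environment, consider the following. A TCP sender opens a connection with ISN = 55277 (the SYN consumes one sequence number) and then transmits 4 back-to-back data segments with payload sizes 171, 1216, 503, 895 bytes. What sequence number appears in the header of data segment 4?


The SYN occupies sequence number ISN = 55277, so the first data byte is ISN + 1 = 55278.
SEQ of data segment i = (ISN + 1) + sum of payload sizes of segments 1..i-1.
Segment 1: SEQ = 55278, payload = 171 bytes
Segment 2: SEQ = 55449, payload = 1216 bytes
Segment 3: SEQ = 56665, payload = 503 bytes
Segment 4: SEQ = 57168, payload = 895 bytes
SEQ of segment 4 = 55278 + 171 + 1216 + 503 = 57168

57168


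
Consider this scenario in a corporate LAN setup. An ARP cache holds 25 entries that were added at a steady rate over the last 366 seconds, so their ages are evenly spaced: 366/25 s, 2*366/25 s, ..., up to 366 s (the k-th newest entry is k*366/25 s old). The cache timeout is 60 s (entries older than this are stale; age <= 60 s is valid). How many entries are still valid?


Ages are k * 366/25 s for k = 1..25 (spacing = 14.6400 s).
Entry k is valid iff k * 366/25 <= 60 iff k <= 25 * 60 / 366 = 4.0984
n_valid = floor(4.0984) = 4
(n_stale = 25 - 4 = 21)

4


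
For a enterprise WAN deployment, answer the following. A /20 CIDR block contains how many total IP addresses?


Given: CIDR prefix /20
Host bits = 32 - 20 = 12
Total addresses = 2^12 = 4096

4096


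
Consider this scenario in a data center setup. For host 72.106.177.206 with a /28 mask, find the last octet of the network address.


Given: IP = 72.106.177.206, prefix = /28
Subnet mask = 255.255.255.240
Last octet of IP: 206
Last octet of mask: 240
Network last octet = 206 AND 240 = 192

192


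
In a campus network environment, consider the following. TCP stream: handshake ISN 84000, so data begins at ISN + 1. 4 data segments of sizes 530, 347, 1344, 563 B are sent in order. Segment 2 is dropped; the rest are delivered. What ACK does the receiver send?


SYN uses sequence number 84000; first data byte = ISN + 1 = 84001.
Segment 1: SEQ = 84001, len = 530 B, covers [84001, 84530]
Segment 2: SEQ = 84531, len = 347 B, covers [84531, 84877] [LOST]
Segment 3: SEQ = 84878, len = 1344 B, covers [84878, 86221]
Segment 4: SEQ = 86222, len = 563 B, covers [86222, 86784]
In-order data received: bytes [84001, 84530] (segments 1..1).
Segment 2 missing -> gap begins at byte 84531; later segments buffered out of order.
Cumulative ACK = next expected in-order byte = 84001 + 530 = 84531

84531


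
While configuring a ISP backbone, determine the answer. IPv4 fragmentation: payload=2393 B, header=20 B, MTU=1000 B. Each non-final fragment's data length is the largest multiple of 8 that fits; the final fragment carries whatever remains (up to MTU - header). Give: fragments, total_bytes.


Max data per non-final fragment = floor((MTU - header)/8)*8 = floor((1000 - 20)/8)*8 = floor(980/8)*8 = 976 B
Final fragment needs no 8-byte alignment: it can carry up to MTU - header = 980 B
Non-final fragments needed = ceil((payload - 980) / 976) = ceil(1413/976) = ceil(1.4477) = 2
Number of fragments = 2 + 1 = 3
Fragment sizes (data): 2 * 976 B + 441 B (last, 441 <= 980 OK)
Total bytes sent = payload + n_frags * header = 2393 + 3*20 = 2393 + 60 = 2453 B

3, 2453


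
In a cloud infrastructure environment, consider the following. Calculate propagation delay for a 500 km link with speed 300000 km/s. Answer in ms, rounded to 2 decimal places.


Given: distance = 500 km, speed = 300000 km/s
Delay = distance / speed = 500 / 300000 seconds
Delay in ms = 500 * 1000 / 300000
Delay = 1.6667 ms
Rounded to 2 dp = 1.67 ms

1.67


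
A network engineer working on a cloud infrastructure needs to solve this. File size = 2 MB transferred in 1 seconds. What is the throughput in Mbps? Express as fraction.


Given: file = 2 MB, time = 1 s
File in Mb = 2 * 8 = 16 Mb
Throughput = 16 / 1 Mbps
Throughput = 16 Mbps

16


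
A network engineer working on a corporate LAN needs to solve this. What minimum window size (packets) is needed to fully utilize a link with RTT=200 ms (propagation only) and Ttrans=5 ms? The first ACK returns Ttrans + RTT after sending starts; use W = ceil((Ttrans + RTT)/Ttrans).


Given: Ttrans = 5 ms, RTT = 200 ms (= 2 * Tprop, Tprop = 100 ms)
Time until first ACK returns = Ttrans + RTT = 5 + 200 = 205 ms
Need W * Ttrans >= Ttrans + RTT  ->  W >= (Ttrans + RTT) / Ttrans
(Ttrans + RTT) / Ttrans = 205 / 5 = 41
W_min = ceil(41) = 41

41


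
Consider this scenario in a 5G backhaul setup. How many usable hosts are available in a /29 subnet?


Given: subnet mask /29
Host bits = 32 - 29 = 3
Total addresses = 2^3 = 8
Usable hosts = 8 - 2 (network + broadcast) = 6

6


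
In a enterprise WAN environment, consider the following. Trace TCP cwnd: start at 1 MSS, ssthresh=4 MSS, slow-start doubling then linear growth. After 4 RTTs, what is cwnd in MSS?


RTT 0: cwnd = 1 MSS (initial)
RTT 1: cwnd = 2 MSS (slow start, doubled)
RTT 2: cwnd = 4 MSS (slow start, doubled)
RTT 3: cwnd = 5 MSS (congestion avoidance, +1)
RTT 4: cwnd = 6 MSS (congestion avoidance, +1)

6


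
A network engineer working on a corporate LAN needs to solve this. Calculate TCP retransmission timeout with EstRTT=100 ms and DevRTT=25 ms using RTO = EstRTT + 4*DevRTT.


Given: EstRTT = 100 ms, DevRTT = 25 ms
Timeout = EstRTT + 4 * DevRTT
4 * DevRTT = 4 * 25 = 100
Timeout = 100 + 100 = 200 ms

200


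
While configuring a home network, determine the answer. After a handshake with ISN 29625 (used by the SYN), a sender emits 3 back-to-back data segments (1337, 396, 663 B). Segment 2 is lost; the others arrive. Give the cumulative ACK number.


SYN uses sequence number 29625; first data byte = ISN + 1 = 29626.
Segment 1: SEQ = 29626, len = 1337 B, covers [29626, 30962]
Segment 2: SEQ = 30963, len = 396 B, covers [30963, 31358] [LOST]
Segment 3: SEQ = 31359, len = 663 B, covers [31359, 32021]
In-order data received: bytes [29626, 30962] (segments 1..1).
Segment 2 missing -> gap begins at byte 30963; later segments buffered out of order.
Cumulative ACK = next expected in-order byte = 29626 + 1337 = 30963

30963


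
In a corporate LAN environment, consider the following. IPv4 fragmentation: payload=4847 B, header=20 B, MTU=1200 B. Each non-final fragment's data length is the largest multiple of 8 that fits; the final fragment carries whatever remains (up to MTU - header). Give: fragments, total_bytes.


Max data per non-final fragment = floor((MTU - header)/8)*8 = floor((1200 - 20)/8)*8 = floor(1180/8)*8 = 1176 B
Final fragment needs no 8-byte alignment: it can carry up to MTU - header = 1180 B
Non-final fragments needed = ceil((payload - 1180) / 1176) = ceil(3667/1176) = ceil(3.1182) = 4
Number of fragments = 4 + 1 = 5
Fragment sizes (data): 4 * 1176 B + 143 B (last, 143 <= 1180 OK)
Total bytes sent = payload + n_frags * header = 4847 + 5*20 = 4847 + 100 = 4947 B

5, 4947


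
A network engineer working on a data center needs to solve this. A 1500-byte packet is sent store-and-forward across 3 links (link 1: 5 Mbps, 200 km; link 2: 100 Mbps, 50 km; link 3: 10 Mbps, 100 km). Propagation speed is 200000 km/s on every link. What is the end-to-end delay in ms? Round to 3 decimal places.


Packet = 1500 bytes = 12000 bits. Store-and-forward: sum (t_trans + t_prop) per link.
Link 1: t_trans = 12000/(5*10^6) s = 2.4000 ms; t_prop = 200/200000 s = 1.0000 ms; subtotal = 3.4000 ms
Link 2: t_trans = 12000/(100*10^6) s = 0.1200 ms; t_prop = 50/200000 s = 0.2500 ms; subtotal = 0.3700 ms
Link 3: t_trans = 12000/(10*10^6) s = 1.2000 ms; t_prop = 100/200000 s = 0.5000 ms; subtotal = 1.7000 ms
End-to-end = 3.4000 + 0.3700 + 1.7000 = 5.4700 ms -> 5.470 ms (3 dp)

5.470


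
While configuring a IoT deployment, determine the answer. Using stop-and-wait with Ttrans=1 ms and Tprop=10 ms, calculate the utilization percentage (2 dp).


Given: Ttrans = 1 ms, Tprop = 10 ms
RTT = 2 * Tprop = 2 * 10 = 20 ms
U = Ttrans / (Ttrans + RTT)
U = 1 / (1 + 20)
U = 1 / 21 = 0.047619
U% = 4.76%

4.76


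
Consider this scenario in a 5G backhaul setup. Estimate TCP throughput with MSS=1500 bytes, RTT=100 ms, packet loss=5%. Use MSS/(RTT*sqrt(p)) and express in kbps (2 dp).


Given: MSS = 1500 bytes, RTT = 100 ms, loss = 5%
RTT in seconds = 100 / 1000 = 0.1
Loss rate = 5% = 0.05
sqrt(loss) = sqrt(0.05) = 0.223606797750
Throughput (bytes/s) = 1500 / (0.1 * 0.223606797750) = 67082.0393
Throughput (kbps) = 67082.0393 * 8 / 1000 = 536.656315 -> 536.66 kbps (2 dp)

536.66


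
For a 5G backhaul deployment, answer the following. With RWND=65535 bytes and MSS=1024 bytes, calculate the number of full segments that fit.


Given: RWND = 65535 bytes, MSS = 1024 bytes
Full segments = floor(RWND / MSS)
Full segments = floor(65535 / 1024)
Full segments = floor(63.999) = 63

63


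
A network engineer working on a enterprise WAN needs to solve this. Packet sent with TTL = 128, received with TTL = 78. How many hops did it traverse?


Given: initial TTL = 128, received TTL = 78
Hops = initial TTL - received TTL
Hops = 128 - 78 = 50

50


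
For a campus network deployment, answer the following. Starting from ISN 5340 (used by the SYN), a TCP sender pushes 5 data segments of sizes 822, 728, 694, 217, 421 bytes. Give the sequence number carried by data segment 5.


The SYN occupies sequence number ISN = 5340, so the first data byte is ISN + 1 = 5341.
SEQ of data segment i = (ISN + 1) + sum of payload sizes of segments 1..i-1.
Segment 1: SEQ = 5341, payload = 822 bytes
Segment 2: SEQ = 6163, payload = 728 bytes
Segment 3: SEQ = 6891, payload = 694 bytes
Segment 4: SEQ = 7585, payload = 217 bytes
Segment 5: SEQ = 7802, payload = 421 bytes
SEQ of segment 5 = 5341 + 822 + 728 + 694 + 217 = 7802

7802


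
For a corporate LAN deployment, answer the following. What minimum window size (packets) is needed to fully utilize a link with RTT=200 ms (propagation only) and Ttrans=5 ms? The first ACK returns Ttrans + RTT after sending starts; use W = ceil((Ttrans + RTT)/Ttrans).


Given: Ttrans = 5 ms, RTT = 200 ms (= 2 * Tprop, Tprop = 100 ms)
Time until first ACK returns = Ttrans + RTT = 5 + 200 = 205 ms
Need W * Ttrans >= Ttrans + RTT  ->  W >= (Ttrans + RTT) / Ttrans
(Ttrans + RTT) / Ttrans = 205 / 5 = 41
W_min = ceil(41) = 41

41


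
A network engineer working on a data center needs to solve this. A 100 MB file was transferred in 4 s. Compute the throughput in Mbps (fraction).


Given: file = 100 MB, time = 4 s
File in Mb = 100 * 8 = 800 Mb
Throughput = 800 / 4 Mbps
Throughput = 200 Mbps

200


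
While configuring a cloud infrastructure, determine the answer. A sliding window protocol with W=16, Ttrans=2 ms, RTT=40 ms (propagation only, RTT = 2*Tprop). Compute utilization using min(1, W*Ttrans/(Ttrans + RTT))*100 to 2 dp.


Given: W = 16, Ttrans = 2 ms, RTT = 40 ms (= 2 * Tprop, Tprop = 20 ms)
Cycle time = Ttrans + RTT = 2 + 40 = 42 ms (first packet sent until its ACK returns)
W * Ttrans = 16 * 2 = 32 ms of sending per cycle
W * Ttrans / (Ttrans + RTT) = 32 / 42 = 0.761905
U = min(1, 0.761905) = 0.761905
U% = 76.19%

76.19


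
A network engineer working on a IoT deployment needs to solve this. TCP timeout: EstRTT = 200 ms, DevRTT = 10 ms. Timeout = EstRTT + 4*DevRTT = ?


Given: EstRTT = 200 ms, DevRTT = 10 ms
Timeout = EstRTT + 4 * DevRTT
4 * DevRTT = 4 * 10 = 40
Timeout = 200 + 40 = 240 ms

240


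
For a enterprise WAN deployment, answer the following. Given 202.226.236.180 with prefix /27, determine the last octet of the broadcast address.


Given: IP = 202.226.236.180, prefix = /27
Host bits = 32 - 27 = 5
Network last octet = 180 AND mask = 160
Host part size = 2^5 - 1 = 31
Broadcast last octet = 160 OR 31 = 191

191


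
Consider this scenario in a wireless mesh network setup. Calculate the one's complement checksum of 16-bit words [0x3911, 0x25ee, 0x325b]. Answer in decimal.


Given words: [0x3911, 0x25ee, 0x325b]
Step 1: Sum all words
Raw sum = 14609 + 9710 + 12891 = 37210
One's complement = ~37210 & 0xFFFF = 28325

28325


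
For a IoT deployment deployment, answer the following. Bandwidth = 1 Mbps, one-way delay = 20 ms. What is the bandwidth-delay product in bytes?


Given: bandwidth = 1 Mbps, delay = 20 ms
BDP in bits = 1 * 10^6 * 20 / 1000
BDP in bits = 20000
BDP in bytes = 20000 / 8 = 2500

2500


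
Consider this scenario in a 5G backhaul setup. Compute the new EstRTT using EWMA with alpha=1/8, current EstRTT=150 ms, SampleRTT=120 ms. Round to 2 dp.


Given: EstRTT = 150 ms, SampleRTT = 120 ms, alpha = 1/8
New EstRTT = (1 - alpha) * EstRTT + alpha * SampleRTT
(7/8) * 150 = 131.25
(1/8) * 120 = 15
New EstRTT = 131.25 + 15 = 146.25 ms -> 146.25 ms (2 dp)

146.25


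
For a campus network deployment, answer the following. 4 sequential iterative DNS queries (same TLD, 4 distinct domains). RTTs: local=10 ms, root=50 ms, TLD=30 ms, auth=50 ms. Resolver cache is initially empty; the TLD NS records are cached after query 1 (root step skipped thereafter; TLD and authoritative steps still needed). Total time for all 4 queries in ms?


Lookup 1 (cold cache): local + root + TLD + auth = 10 + 50 + 30 + 50 = 140 ms
Lookups 2..4 (TLD NS cached -> skip root; new domain -> still ask TLD and auth): local + TLD + auth = 10 + 30 + 50 = 90 ms each
Remaining 3 lookups: 3 * 90 = 270 ms
Total = 140 + 270 = 410 ms

410


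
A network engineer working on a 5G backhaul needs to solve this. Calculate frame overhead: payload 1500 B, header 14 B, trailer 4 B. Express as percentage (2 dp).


Given: payload = 1500 B, header = 14 B, trailer = 4 B
Overhead bytes = header + trailer = 14 + 4 = 18
Total frame = payload + overhead = 1500 + 18 = 1518
Overhead % = 18 / 1518 * 100 = 1.1858% -> 1.19% (2 dp)

1.19


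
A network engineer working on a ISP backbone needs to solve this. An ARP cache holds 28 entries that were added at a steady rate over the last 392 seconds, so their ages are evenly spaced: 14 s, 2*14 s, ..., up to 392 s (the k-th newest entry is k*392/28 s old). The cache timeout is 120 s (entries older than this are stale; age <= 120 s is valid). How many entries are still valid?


Ages are k * 392/28 s for k = 1..28 (spacing = 14.0000 s).
Entry k is valid iff k * 392/28 <= 120 iff k <= 28 * 120 / 392 = 8.5714
n_valid = floor(8.5714) = 8
(n_stale = 28 - 8 = 20)

8


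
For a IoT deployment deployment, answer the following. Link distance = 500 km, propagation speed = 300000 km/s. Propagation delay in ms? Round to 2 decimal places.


Given: distance = 500 km, speed = 300000 km/s
Delay = distance / speed = 500 / 300000 seconds
Delay in ms = 500 * 1000 / 300000
Delay = 1.6667 ms
Rounded to 2 dp = 1.67 ms

1.67


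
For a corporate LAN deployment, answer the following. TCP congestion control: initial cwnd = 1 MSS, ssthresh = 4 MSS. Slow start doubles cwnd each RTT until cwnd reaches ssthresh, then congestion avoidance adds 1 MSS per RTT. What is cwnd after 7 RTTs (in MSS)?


RTT 0: cwnd = 1 MSS (initial)
RTT 1: cwnd = 2 MSS (slow start, doubled)
RTT 2: cwnd = 4 MSS (slow start, doubled)
RTT 3: cwnd = 5 MSS (congestion avoidance, +1)
RTT 4: cwnd = 6 MSS (congestion avoidance, +1)
RTT 5: cwnd = 7 MSS (congestion avoidance, +1)
RTT 6: cwnd = 8 MSS (congestion avoidance, +1)
RTT 7: cwnd = 9 MSS (congestion avoidance, +1)

9


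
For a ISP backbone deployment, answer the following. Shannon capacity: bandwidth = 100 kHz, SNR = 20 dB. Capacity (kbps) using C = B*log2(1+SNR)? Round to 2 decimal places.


Given: B = 100 kHz, SNR = 20 dB
SNR linear = 10^(20/10) = 100
1 + SNR = 101
log2(101) = 6.6582114828
C = 100 * 1000 * 6.6582114828 = 665821.1483 bps
C = 665.821148 kbps -> 665.82 kbps (2 dp)

665.82


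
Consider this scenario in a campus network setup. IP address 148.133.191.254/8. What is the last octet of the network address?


Given: IP = 148.133.191.254, prefix = /8
Subnet mask = 255.0.0.0
Last octet of IP: 254
Last octet of mask: 0
Network last octet = 254 AND 0 = 0

0


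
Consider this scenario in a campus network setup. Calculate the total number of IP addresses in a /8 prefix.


Given: CIDR prefix /8
Host bits = 32 - 8 = 24
Total addresses = 2^24 = 16777216

16777216


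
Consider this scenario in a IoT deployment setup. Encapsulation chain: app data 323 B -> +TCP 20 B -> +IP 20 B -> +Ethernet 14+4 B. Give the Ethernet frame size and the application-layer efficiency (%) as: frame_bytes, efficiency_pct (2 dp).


TCP segment = 323 + 20 = 343 B
IP packet = 343 + 20 = 363 B
Ethernet frame = 363 + 14 + 4 = 381 B
Efficiency = app / frame = 323 / 381 = 0.847769 = 84.7769% -> 84.78% (2 dp)

381, 84.78


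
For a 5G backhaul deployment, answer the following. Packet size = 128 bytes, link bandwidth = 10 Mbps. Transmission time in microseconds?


Given: packet = 128 bytes, bandwidth = 10 Mbps
Packet in bits = 128 * 8 = 1024 bits
Bandwidth = 10 * 10^6 = 10000000 bps
Time = 1024 / 10000000 seconds
Time in us = 1024 * 10^6 / 10000000 = 102.4

102.4


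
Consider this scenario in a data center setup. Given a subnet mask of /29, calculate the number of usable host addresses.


Given: subnet mask /29
Host bits = 32 - 29 = 3
Total addresses = 2^3 = 8
Usable hosts = 8 - 2 (network + broadcast) = 6

6


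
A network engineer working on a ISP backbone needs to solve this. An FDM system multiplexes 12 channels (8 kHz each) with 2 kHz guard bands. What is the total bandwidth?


Given: 12 channels, 8 kHz each, guard = 2 kHz
Channel bandwidth = 12 * 8 = 96 kHz
Guard bands = 11 gaps * 2 kHz = 22 kHz
Total = 96 + 22 = 118 kHz

118


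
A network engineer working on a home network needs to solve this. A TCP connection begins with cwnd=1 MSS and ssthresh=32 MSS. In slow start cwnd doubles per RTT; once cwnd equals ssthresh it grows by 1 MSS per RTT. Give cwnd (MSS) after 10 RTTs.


RTT 0: cwnd = 1 MSS (initial)
RTT 1: cwnd = 2 MSS (slow start, doubled)
RTT 2: cwnd = 4 MSS (slow start, doubled)
RTT 3: cwnd = 8 MSS (slow start, doubled)
RTT 4: cwnd = 16 MSS (slow start, doubled)
RTT 5: cwnd = 32 MSS (slow start, doubled)
RTT 6: cwnd = 33 MSS (congestion avoidance, +1)
RTT 7: cwnd = 34 MSS (congestion avoidance, +1)
RTT 8: cwnd = 35 MSS (congestion avoidance, +1)
RTT 9: cwnd = 36 MSS (congestion avoidance, +1)
RTT 10: cwnd = 37 MSS (congestion avoidance, +1)

37


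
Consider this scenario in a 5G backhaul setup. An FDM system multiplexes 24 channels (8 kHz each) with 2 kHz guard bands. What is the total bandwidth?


Given: 24 channels, 8 kHz each, guard = 2 kHz
Channel bandwidth = 24 * 8 = 192 kHz
Guard bands = 23 gaps * 2 kHz = 46 kHz
Total = 192 + 46 = 238 kHz

238


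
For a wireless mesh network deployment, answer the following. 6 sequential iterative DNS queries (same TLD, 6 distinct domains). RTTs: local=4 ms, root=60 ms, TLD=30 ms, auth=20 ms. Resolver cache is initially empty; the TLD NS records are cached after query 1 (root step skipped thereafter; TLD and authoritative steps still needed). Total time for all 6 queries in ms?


Lookup 1 (cold cache): local + root + TLD + auth = 4 + 60 + 30 + 20 = 114 ms
Lookups 2..6 (TLD NS cached -> skip root; new domain -> still ask TLD and auth): local + TLD + auth = 4 + 30 + 20 = 54 ms each
Remaining 5 lookups: 5 * 54 = 270 ms
Total = 114 + 270 = 384 ms

384


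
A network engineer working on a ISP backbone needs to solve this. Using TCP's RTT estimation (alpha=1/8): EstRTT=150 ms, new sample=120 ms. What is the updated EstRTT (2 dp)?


Given: EstRTT = 150 ms, SampleRTT = 120 ms, alpha = 1/8
New EstRTT = (1 - alpha) * EstRTT + alpha * SampleRTT
(7/8) * 150 = 131.25
(1/8) * 120 = 15
New EstRTT = 131.25 + 15 = 146.25 ms -> 146.25 ms (2 dp)

146.25


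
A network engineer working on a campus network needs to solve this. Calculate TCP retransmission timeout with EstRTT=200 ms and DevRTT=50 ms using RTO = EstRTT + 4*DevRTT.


Given: EstRTT = 200 ms, DevRTT = 50 ms
Timeout = EstRTT + 4 * DevRTT
4 * DevRTT = 4 * 50 = 200
Timeout = 200 + 200 = 400 ms

400


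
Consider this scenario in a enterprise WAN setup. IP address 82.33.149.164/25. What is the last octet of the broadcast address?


Given: IP = 82.33.149.164, prefix = /25
Host bits = 32 - 25 = 7
Network last octet = 164 AND mask = 128
Host part size = 2^7 - 1 = 127
Broadcast last octet = 128 OR 127 = 255

255


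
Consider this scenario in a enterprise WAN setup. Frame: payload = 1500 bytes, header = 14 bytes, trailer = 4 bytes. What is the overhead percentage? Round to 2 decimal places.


Given: payload = 1500 B, header = 14 B, trailer = 4 B
Overhead bytes = header + trailer = 14 + 4 = 18
Total frame = payload + overhead = 1500 + 18 = 1518
Overhead % = 18 / 1518 * 100 = 1.1858% -> 1.19% (2 dp)

1.19


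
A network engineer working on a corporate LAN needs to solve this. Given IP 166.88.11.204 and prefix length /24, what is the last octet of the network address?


Given: IP = 166.88.11.204, prefix = /24
Subnet mask = 255.255.255.0
Last octet of IP: 204
Last octet of mask: 0
Network last octet = 204 AND 0 = 0

0


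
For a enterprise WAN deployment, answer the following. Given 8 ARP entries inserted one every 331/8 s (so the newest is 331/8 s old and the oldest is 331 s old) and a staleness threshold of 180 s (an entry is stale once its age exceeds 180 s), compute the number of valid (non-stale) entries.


Ages are k * 331/8 s for k = 1..8 (spacing = 41.3750 s).
Entry k is valid iff k * 331/8 <= 180 iff k <= 8 * 180 / 331 = 4.3505
n_valid = floor(4.3505) = 4
(n_stale = 8 - 4 = 4)

4


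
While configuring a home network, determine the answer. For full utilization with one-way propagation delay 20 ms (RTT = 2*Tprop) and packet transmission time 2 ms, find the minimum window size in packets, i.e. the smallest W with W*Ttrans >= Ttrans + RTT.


Given: Ttrans = 2 ms, RTT = 40 ms (= 2 * Tprop, Tprop = 20 ms)
Time until first ACK returns = Ttrans + RTT = 2 + 40 = 42 ms
Need W * Ttrans >= Ttrans + RTT  ->  W >= (Ttrans + RTT) / Ttrans
(Ttrans + RTT) / Ttrans = 42 / 2 = 21
W_min = ceil(21) = 21

21


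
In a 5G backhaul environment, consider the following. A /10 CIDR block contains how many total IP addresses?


Given: CIDR prefix /10
Host bits = 32 - 10 = 22
Total addresses = 2^22 = 4194304

4194304


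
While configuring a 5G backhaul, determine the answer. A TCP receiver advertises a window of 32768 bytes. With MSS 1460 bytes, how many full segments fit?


Given: RWND = 32768 bytes, MSS = 1460 bytes
Full segments = floor(RWND / MSS)
Full segments = floor(32768 / 1460)
Full segments = floor(22.4438) = 22

22


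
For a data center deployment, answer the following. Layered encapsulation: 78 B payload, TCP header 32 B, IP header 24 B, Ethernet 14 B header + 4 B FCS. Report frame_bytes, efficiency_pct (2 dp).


TCP segment = 78 + 32 = 110 B
IP packet = 110 + 24 = 134 B
Ethernet frame = 134 + 14 + 4 = 152 B
Efficiency = app / frame = 78 / 152 = 0.513158 = 51.3158% -> 51.32% (2 dp)

152, 51.32


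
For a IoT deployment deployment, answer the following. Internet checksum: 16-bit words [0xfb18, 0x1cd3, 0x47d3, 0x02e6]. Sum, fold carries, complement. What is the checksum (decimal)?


Given words: [0xfb18, 0x1cd3, 0x47d3, 0x02e6]
Step 1: Sum all words
Raw sum = 64280 + 7379 + 18387 + 742 = 90788
Step 2: Fold carry: (25252 + 1) = 25253
One's complement = ~25253 & 0xFFFF = 40282

40282


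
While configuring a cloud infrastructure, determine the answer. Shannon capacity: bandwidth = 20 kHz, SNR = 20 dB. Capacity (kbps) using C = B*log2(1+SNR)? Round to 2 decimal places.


Given: B = 20 kHz, SNR = 20 dB
SNR linear = 10^(20/10) = 100
1 + SNR = 101
log2(101) = 6.6582114828
C = 20 * 1000 * 6.6582114828 = 133164.2297 bps
C = 133.164230 kbps -> 133.16 kbps (2 dp)

133.16


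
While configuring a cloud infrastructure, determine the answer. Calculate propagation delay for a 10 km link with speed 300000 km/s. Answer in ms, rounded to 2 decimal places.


Given: distance = 10 km, speed = 300000 km/s
Delay = distance / speed = 10 / 300000 seconds
Delay in ms = 10 * 1000 / 300000
Delay = 0.0333 ms
Rounded to 2 dp = 0.03 ms

0.03
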